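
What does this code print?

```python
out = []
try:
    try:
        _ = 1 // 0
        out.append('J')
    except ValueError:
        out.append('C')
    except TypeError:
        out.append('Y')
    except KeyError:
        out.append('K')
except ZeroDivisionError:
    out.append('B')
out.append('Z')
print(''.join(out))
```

Execution trace: 'B' (outer except ZeroDivisionError) → 'Z' (after the try/except). Output: BZ

Answer: BZ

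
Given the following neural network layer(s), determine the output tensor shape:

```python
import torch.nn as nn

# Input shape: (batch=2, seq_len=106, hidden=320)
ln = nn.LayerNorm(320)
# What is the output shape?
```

Input: (2, 106, 320) -> Output: (2, 106, 320)

Answer: (2, 106, 320)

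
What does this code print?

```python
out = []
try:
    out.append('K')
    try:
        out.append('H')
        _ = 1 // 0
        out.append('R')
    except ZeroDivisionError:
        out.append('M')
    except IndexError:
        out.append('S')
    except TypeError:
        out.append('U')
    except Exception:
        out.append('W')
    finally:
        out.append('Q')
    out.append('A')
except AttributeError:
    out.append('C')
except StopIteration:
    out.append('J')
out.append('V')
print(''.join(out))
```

Execution trace: 'K' (try body) → 'H' (inner try body) → 'M' (inner except ZeroDivisionError) → 'Q' (inner finally) → 'A' (try body, no exception) → 'V' (after the try/except). Output: KHMQAV

Answer: KHMQAV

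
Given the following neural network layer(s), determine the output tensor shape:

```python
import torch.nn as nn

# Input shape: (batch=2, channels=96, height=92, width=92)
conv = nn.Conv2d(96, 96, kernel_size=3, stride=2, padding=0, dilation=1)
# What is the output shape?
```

Input: (2, 96, 92, 92) -> Output: (2, 96, 45, 45)

Answer: (2, 96, 45, 45)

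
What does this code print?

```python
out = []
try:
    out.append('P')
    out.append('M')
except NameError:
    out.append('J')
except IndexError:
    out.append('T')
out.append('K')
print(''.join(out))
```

Execution trace: 'P' (try body) → 'M' (try body, no exception) → 'K' (after the try/except). Output: PMK

Answer: PMK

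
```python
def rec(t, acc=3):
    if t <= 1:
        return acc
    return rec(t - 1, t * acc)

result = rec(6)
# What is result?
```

Accumulator trace (n, acc): (6, 3) -> (5, 18) -> (4, 90) -> (3, 360) -> (2, 1080) -> (1, 2160) -> return 2160

Answer: 2160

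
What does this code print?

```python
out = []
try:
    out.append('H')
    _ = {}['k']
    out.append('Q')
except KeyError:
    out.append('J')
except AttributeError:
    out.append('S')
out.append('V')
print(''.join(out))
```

Execution trace: 'H' (try body) → 'J' (except KeyError) → 'V' (after the try/except). Output: HJV

Answer: HJV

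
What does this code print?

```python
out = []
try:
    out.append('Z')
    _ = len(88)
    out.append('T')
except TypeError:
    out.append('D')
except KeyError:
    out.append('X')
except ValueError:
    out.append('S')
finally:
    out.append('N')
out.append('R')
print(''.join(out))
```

Execution trace: 'Z' (try body) → 'D' (except TypeError) → 'N' (finally) → 'R' (after the try/except). Output: ZDNR

Answer: ZDNR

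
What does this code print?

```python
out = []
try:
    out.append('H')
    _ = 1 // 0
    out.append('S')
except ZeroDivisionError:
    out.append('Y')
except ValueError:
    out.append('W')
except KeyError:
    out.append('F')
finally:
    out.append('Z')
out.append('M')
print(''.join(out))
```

Execution trace: 'H' (try body) → 'Y' (except ZeroDivisionError) → 'Z' (finally) → 'M' (after the try/except). Output: HYZM

Answer: HYZM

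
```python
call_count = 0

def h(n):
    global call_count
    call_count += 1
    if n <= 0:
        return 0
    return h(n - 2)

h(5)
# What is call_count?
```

Linear recursion stepping by 2: 4 calls from n=5 down to ≤0.

Answer: 4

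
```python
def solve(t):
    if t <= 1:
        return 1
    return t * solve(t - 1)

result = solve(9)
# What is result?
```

solve(9) = 9 * 8 * 7 * 6 * 5 * 4 * 3 * 2 * 1 = 362880

Answer: 362880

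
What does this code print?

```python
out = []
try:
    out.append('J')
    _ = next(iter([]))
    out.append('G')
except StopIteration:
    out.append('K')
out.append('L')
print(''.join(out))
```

Execution trace: 'J' (try body) → 'K' (except StopIteration) → 'L' (after the try/except). Output: JKL

Answer: JKL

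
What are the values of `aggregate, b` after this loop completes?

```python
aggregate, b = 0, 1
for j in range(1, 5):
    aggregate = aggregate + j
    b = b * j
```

Sum and factorial of 1 to 4
`aggregate, b` takes the values: (0, 1) → (1, 1) → (3, 1) → (3, 2) → (6, 2) → (6, 6) → (10, 6) → (10, 24)

Answer: 10, 24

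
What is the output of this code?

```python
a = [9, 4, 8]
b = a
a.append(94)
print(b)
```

Key concept: basic list aliasing.
Step by step:
`a = [9, 4, 8]` → a = [9, 4, 8]
`b = a` → b = [9, 4, 8] (same object as a)
`a.append(94)` → a = [9, 4, 8, 94] (same object as b); b = [9, 4, 8, 94] (same object as a)
`print(b)` → prints [9, 4, 8, 94]

Answer: [9, 4, 8, 94]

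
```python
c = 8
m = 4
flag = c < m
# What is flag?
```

Trace:
`c = 8` → c = 8
`m = 4` → m = 4
`flag = c < m` → flag = False
So flag = False

Answer: False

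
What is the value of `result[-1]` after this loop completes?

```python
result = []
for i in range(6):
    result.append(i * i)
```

Last element of squares 0 to 5
`result` takes the values: [] → [0] → [0, 1] → [0, 1, 4] → [0, 1, 4, 9] → [0, 1, 4, 9, 16] → [0, 1, 4, 9, 16, 25]
So `result[-1]` = 25

Answer: 25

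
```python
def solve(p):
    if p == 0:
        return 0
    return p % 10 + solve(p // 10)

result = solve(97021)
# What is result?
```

Sum of digits of 97021: 1 + 2 + 0 + 7 + 9 = 19

Answer: 19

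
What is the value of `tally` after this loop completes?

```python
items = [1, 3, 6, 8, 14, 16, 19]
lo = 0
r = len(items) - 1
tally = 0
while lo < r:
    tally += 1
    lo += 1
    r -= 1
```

Iterations until pointers meet (list length 7)
`tally` takes the values: 0 → 1 → 2 → 3

Answer: 3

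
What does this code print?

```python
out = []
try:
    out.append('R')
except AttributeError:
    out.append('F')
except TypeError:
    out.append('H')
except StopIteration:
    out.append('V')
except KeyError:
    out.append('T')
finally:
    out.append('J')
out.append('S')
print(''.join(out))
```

Execution trace: 'R' (try body, no exception) → 'J' (finally) → 'S' (after the try/except). Output: RJS

Answer: RJS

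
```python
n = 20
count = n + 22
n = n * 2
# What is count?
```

Trace:
`n = 20` → n = 20
`count = n + 22` → count = 42
`n = n * 2` → n = 40
So count = 42

Answer: 42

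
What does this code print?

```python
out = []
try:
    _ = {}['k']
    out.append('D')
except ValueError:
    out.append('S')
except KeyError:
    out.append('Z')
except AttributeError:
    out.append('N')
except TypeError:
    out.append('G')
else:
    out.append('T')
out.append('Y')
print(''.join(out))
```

Execution trace: 'Z' (except KeyError) → 'Y' (after the try/except). Output: ZY

Answer: ZY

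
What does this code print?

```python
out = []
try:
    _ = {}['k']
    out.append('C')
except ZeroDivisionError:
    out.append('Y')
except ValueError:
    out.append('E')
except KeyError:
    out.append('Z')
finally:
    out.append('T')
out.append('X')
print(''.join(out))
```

Execution trace: 'Z' (except KeyError) → 'T' (finally) → 'X' (after the try/except). Output: ZTX

Answer: ZTX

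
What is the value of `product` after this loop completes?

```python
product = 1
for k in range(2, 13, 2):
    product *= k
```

Product of even numbers 2 to 12
`product` takes the values: 1 → 2 → 8 → 48 → 384 → 3840 → 46080

Answer: 46080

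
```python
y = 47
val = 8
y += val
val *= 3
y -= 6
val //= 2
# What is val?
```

Trace:
`y = 47` → y = 47
`val = 8` → val = 8
`y += val` → y = 55
`val *= 3` → val = 24
`y -= 6` → y = 49
`val //= 2` → val = 12
So val = 12

Answer: 12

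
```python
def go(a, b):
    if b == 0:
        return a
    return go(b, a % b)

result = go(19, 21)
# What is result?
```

go(19, 21) -> go(21, 19) -> go(19, 2) -> go(2, 1) -> go(1, 0) -> 1

Answer: 1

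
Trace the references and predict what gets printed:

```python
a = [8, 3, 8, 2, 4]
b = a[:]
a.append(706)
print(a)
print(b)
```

Key concept: slice [:] creates copy.
Step by step:
`a = [8, 3, 8, 2, 4]` → a = [8, 3, 8, 2, 4]
`b = a[:]` → b = [8, 3, 8, 2, 4]
`a.append(706)` → a = [8, 3, 8, 2, 4, 706]
`print(a)` → prints [8, 3, 8, 2, 4, 706]
`print(b)` → prints [8, 3, 8, 2, 4]

Answer:
[8, 3, 8, 2, 4, 706]
[8, 3, 8, 2, 4]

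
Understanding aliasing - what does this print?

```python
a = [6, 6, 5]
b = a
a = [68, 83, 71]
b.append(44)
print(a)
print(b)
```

Key concept: rebinding vs mutation: a is rebound to a new list, b still points at the original.
Step by step:
`a = [6, 6, 5]` → a = [6, 6, 5]
`b = a` → b = [6, 6, 5] (same object as a)
`a = [68, 83, 71]` → a = [68, 83, 71]
`b.append(44)` → b = [6, 6, 5, 44]
`print(a)` → prints [68, 83, 71]
`print(b)` → prints [6, 6, 5, 44]

Answer:
[68, 83, 71]
[6, 6, 5, 44]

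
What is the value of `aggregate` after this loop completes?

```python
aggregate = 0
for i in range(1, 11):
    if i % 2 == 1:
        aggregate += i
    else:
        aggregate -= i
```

Add odd, subtract even
`aggregate` takes the values: 0 → 1 → -1 → 2 → -2 → 3 → -3 → 4 → -4 → 5 → -5

Answer: -5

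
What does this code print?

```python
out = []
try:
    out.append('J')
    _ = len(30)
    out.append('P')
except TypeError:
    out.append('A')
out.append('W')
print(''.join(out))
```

Execution trace: 'J' (try body) → 'A' (except TypeError) → 'W' (after the try/except). Output: JAW

Answer: JAW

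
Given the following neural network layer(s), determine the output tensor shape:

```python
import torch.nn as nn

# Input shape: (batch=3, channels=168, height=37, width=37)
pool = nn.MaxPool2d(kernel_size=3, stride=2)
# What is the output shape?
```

Input: (3, 168, 37, 37) -> Output: (3, 168, 18, 18)

Answer: (3, 168, 18, 18)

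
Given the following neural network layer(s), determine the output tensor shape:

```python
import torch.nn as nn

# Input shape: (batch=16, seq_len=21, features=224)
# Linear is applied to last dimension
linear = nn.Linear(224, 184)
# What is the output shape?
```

Input: (16, 21, 224) -> Output: (16, 21, 184)

Answer: (16, 21, 184)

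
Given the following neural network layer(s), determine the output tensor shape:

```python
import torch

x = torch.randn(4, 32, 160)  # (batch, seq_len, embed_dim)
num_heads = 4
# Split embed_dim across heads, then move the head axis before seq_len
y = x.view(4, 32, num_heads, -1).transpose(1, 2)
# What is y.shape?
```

Input: (4, 32, 160) -> head_dim = 160 // 4 = 40; after view: (4, 32, 4, 40) -> after transpose(1, 2): (4, 4, 32, 40) -> Output: (4, 4, 32, 40)

Answer: (4, 4, 32, 40)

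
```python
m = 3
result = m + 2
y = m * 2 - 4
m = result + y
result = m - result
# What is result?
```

Trace:
`m = 3` → m = 3
`result = m + 2` → result = 5
`y = m * 2 - 4` → y = 2
`m = result + y` → m = 7
`result = m - result` → result = 2
So result = 2

Answer: 2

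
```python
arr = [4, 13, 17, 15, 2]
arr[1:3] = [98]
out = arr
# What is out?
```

Trace:
`arr = [4, 13, 17, 15, 2]` → arr = [4, 13, 17, 15, 2]
`arr[1:3] = [98]` → arr = [4, 98, 15, 2]
`out = arr` → out = [4, 98, 15, 2]
So out = [4, 98, 15, 2]

Answer: [4, 98, 15, 2]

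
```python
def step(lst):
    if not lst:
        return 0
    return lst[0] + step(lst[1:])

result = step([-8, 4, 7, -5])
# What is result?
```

(-8) + 4 + 7 + (-5) + 0 = -2

Answer: -2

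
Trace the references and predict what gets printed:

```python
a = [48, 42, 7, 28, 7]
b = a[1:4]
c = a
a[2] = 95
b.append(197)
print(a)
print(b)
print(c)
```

Key concept: slice vs alias.
Step by step:
`a = [48, 42, 7, 28, 7]` → a = [48, 42, 7, 28, 7]
`b = a[1:4]` → b = [42, 7, 28]
`c = a` → c = [48, 42, 7, 28, 7] (same object as a)
`a[2] = 95` → a = [48, 42, 95, 28, 7] (same object as c); c = [48, 42, 95, 28, 7] (same object as a)
`b.append(197)` → b = [42, 7, 28, 197]
`print(a)` → prints [48, 42, 95, 28, 7]
`print(b)` → prints [42, 7, 28, 197]
`print(c)` → prints [48, 42, 95, 28, 7]

Answer:
[48, 42, 95, 28, 7]
[42, 7, 28, 197]
[48, 42, 95, 28, 7]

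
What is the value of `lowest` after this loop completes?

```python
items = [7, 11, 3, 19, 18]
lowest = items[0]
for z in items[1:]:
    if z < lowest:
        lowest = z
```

Minimum of [7, 11, 3, 19, 18]
`lowest` takes the values: 7 → 3

Answer: 3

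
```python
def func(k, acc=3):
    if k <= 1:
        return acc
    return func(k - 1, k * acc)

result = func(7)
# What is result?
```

Accumulator trace (n, acc): (7, 3) -> (6, 21) -> (5, 126) -> (4, 630) -> (3, 2520) -> (2, 7560) -> (1, 15120) -> return 15120

Answer: 15120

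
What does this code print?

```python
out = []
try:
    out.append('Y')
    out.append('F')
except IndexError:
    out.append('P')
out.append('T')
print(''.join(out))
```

Execution trace: 'Y' (try body) → 'F' (try body, no exception) → 'T' (after the try/except). Output: YFT

Answer: YFT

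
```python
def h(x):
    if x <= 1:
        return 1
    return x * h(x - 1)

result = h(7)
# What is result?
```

h(7) = 7 * 6 * 5 * 4 * 3 * 2 * 1 = 5040

Answer: 5040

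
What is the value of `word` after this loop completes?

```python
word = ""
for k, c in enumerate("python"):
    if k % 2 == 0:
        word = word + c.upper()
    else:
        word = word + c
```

Uppercase even positions in 'python'
`word` takes the values: "" → "P" → "Py" → "PyT" → "PyTh" → "PyThO" → "PyThOn"

Answer: "PyThOn"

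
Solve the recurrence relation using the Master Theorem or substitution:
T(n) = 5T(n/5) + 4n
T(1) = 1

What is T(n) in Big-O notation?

By Master Theorem: a=5, b=5, f(n)=4n. Since log_5(5) = 1 and f(n) = Θ(n^1), Case 2 applies. T(n) = O(n log n).

Answer: O(n log n)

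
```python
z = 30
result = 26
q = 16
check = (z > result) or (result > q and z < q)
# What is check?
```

Trace:
`z = 30` → z = 30
`result = 26` → result = 26
`q = 16` → q = 16
`check = (z > result) or (result > q and z < q)` → check = True
So check = True

Answer: True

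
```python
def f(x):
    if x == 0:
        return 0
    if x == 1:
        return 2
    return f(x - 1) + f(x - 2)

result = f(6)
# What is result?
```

Build up from base cases: f(0)=0, f(1)=2, f(2)=2, f(3)=4, f(4)=6, f(5)=10, f(6)=16

Answer: 16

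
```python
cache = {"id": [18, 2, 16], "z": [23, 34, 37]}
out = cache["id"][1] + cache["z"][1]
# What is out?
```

Trace:
`cache = {"id": [18, 2, 16], "z": [23, 34, 37]}` → cache = {'id': [18, 2, 16], 'z': [23, 34, 37]}
`out = cache["id"][1] + cache["z"][1]` → out = 36
So out = 36

Answer: 36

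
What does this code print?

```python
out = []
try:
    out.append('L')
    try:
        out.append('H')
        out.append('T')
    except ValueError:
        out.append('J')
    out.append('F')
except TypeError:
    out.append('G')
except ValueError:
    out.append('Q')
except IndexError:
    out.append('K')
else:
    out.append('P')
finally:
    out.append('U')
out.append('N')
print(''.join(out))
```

Execution trace: 'L' (try body) → 'H' (inner try body) → 'T' (inner try body, no exception) → 'F' (try body, no exception) → 'P' (else) → 'U' (finally) → 'N' (after the try/except). Output: LHTFPUN

Answer: LHTFPUN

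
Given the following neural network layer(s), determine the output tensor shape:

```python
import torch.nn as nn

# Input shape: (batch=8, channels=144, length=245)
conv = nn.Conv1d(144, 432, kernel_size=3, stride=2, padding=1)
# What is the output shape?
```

Input: (8, 144, 245) -> Output: (8, 432, 123)

Answer: (8, 432, 123)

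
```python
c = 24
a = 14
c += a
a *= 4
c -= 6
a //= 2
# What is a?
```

Trace:
`c = 24` → c = 24
`a = 14` → a = 14
`c += a` → c = 38
`a *= 4` → a = 56
`c -= 6` → c = 32
`a //= 2` → a = 28
So a = 28

Answer: 28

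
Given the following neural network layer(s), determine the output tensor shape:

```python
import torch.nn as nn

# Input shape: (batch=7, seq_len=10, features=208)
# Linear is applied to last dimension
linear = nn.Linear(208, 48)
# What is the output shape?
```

Input: (7, 10, 208) -> Output: (7, 10, 48)

Answer: (7, 10, 48)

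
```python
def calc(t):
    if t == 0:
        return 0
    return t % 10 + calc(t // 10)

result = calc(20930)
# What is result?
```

Sum of digits of 20930: 0 + 3 + 9 + 0 + 2 = 14

Answer: 14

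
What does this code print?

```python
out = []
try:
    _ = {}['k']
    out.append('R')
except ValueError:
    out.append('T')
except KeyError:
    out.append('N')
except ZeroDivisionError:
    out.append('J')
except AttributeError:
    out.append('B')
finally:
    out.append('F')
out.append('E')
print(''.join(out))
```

Execution trace: 'N' (except KeyError) → 'F' (finally) → 'E' (after the try/except). Output: NFE

Answer: NFE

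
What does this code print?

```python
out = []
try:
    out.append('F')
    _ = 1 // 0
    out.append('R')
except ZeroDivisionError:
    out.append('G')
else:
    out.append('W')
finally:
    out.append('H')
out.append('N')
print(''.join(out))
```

Execution trace: 'F' (try body) → 'G' (except ZeroDivisionError) → 'H' (finally) → 'N' (after the try/except). Output: FGHN

Answer: FGHN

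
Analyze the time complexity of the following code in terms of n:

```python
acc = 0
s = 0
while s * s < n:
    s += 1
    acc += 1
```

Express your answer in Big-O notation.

Each loop level contributes: √n. Multiplying the contributions gives O(√n).

Answer: O(√n)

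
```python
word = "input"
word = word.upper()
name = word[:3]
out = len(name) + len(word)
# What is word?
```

Trace:
`word = "input"` → word = 'input'
`word = word.upper()` → word = 'INPUT'
`name = word[:3]` → name = 'INP'
`out = len(name) + len(word)` → out = 8
So word = 'INPUT'

Answer: 'INPUT'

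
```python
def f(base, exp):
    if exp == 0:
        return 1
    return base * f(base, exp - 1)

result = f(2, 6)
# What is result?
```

f(2, 6) = 2 * 2 * 2 * 2 * 2 * 2 = 64

Answer: 64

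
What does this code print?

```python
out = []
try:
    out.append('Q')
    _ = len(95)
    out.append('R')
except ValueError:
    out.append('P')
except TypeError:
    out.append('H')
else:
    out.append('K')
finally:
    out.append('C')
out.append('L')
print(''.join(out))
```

Execution trace: 'Q' (try body) → 'H' (except TypeError) → 'C' (finally) → 'L' (after the try/except). Output: QHCL

Answer: QHCL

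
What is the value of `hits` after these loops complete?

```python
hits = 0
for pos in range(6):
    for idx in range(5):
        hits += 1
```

6 * 5 = 30
`hits` takes the values: 0 → 1 → 2 → 3 → 4 → 5 → 6 → 7 → 8 → 9 → 10 → 11 → 12 → 13 → 14 → 15 → 16 → 17 → 18 → 19 → 20 → 21 → 22 → 23 → 24 → 25 → 26 → 27 → 28 → 29 → 30

Answer: 30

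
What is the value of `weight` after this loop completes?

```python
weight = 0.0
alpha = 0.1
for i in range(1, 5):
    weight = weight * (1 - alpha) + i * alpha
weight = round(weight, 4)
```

Moving average with lr=0.1
`weight` takes the values: 0.0 → 0.1 → 0.29 → 0.561 → 0.9049

Answer: 0.9049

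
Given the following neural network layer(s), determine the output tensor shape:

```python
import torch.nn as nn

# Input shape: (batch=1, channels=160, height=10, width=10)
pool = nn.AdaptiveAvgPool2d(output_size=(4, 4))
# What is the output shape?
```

Input: (1, 160, 10, 10) -> Output: (1, 160, 4, 4)

Answer: (1, 160, 4, 4)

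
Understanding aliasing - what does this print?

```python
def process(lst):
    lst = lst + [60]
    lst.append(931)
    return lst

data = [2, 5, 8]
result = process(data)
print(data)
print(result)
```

Key concept: rebinding parameter vs mutation.
Step by step:
`data = [2, 5, 8]` → data = [2, 5, 8]
`result = process(data)` → result = [2, 5, 8, 60, 931]
`print(data)` → prints [2, 5, 8]
`print(result)` → prints [2, 5, 8, 60, 931]

Answer:
[2, 5, 8]
[2, 5, 8, 60, 931]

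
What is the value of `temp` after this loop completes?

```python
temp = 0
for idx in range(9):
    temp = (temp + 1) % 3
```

Increment mod 3, 9 times = 0
`temp` takes the values: 0 → 1 → 2 → 0 → 1 → 2 → 0 → 1 → 2 → 0

Answer: 0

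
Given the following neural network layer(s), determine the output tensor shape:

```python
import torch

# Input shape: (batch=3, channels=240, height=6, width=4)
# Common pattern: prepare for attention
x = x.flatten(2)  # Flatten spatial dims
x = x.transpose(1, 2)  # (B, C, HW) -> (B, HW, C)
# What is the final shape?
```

Input: (3, 240, 6, 4) -> after flatten(2): (3, 240, 24) -> Output: (3, 24, 240)

Answer: (3, 24, 240)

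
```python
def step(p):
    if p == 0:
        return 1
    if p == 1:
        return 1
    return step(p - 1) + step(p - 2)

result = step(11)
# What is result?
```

Build up from base cases: step(0)=1, step(1)=1, step(2)=2, step(3)=3, step(4)=5, step(5)=8, step(6)=13, ..., step(11)=144

Answer: 144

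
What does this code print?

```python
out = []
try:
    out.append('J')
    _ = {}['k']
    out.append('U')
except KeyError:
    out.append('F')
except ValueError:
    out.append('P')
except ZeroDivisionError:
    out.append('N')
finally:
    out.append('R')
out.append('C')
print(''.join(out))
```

Execution trace: 'J' (try body) → 'F' (except KeyError) → 'R' (finally) → 'C' (after the try/except). Output: JFRC

Answer: JFRC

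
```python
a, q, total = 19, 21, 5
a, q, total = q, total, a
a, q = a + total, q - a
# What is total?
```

Trace:
`a, q, total = 19, 21, 5` → a = 19; q = 21; total = 5
`a, q, total = q, total, a` → a = 21; q = 5; total = 19
`a, q = a + total, q - a` → a = 40; q = -16
So total = 19

Answer: 19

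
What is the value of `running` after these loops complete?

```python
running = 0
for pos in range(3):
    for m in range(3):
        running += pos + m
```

Sum of all pos+m for pos,m in 3x3
`running` takes the values: 0 → 1 → 3 → 4 → 6 → 9 → 11 → 14 → 18

Answer: 18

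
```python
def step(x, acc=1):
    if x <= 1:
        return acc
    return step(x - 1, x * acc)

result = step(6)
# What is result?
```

Accumulator trace (n, acc): (6, 1) -> (5, 6) -> (4, 30) -> (3, 120) -> (2, 360) -> (1, 720) -> return 720

Answer: 720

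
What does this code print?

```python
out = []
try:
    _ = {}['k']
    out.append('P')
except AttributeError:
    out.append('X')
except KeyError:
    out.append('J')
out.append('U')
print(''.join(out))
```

Execution trace: 'J' (except KeyError) → 'U' (after the try/except). Output: JU

Answer: JU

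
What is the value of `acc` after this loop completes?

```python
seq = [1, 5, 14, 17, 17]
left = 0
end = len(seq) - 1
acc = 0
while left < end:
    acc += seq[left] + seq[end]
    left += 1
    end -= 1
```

Sum of pairs from ends
`acc` takes the values: 0 → 18 → 40

Answer: 40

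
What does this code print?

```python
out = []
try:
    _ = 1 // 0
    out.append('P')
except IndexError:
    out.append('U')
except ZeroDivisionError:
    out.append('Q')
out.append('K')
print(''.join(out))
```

Execution trace: 'Q' (except ZeroDivisionError) → 'K' (after the try/except). Output: QK

Answer: QK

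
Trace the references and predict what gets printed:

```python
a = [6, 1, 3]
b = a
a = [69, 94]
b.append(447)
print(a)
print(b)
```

Key concept: rebinding vs mutation: a is rebound to a new list, b still points at the original.
Step by step:
`a = [6, 1, 3]` → a = [6, 1, 3]
`b = a` → b = [6, 1, 3] (same object as a)
`a = [69, 94]` → a = [69, 94]
`b.append(447)` → b = [6, 1, 3, 447]
`print(a)` → prints [69, 94]
`print(b)` → prints [6, 1, 3, 447]

Answer:
[69, 94]
[6, 1, 3, 447]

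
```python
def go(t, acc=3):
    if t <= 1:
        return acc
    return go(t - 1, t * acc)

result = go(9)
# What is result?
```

Accumulator trace (n, acc): (9, 3) -> (8, 27) -> (7, 216) -> (6, 1512) -> (5, 9072) -> (4, 45360) -> (3, 181440) -> (2, 544320) -> (1, 1088640) -> return 1088640

Answer: 1088640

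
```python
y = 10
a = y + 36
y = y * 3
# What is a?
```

Trace:
`y = 10` → y = 10
`a = y + 36` → a = 46
`y = y * 3` → y = 30
So a = 46

Answer: 46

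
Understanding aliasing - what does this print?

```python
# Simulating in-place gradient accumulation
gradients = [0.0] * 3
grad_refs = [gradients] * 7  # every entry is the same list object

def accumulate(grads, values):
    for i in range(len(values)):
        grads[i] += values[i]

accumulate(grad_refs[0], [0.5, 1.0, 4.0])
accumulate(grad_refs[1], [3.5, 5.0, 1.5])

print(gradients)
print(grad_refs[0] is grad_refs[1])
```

Key concept: gradient accumulation aliasing.
Step by step:
`gradients = [0.0] * 3` → gradients = [0.0, 0.0, 0.0]
`grad_refs = [gradients] * 7` → grad_refs = [[0.0, 0.0, 0.0], [0.0, 0.0, 0.0], [0.0, 0.0, 0.0], [0.0, 0.0, 0.0], [0.0, 0.0, 0.0], [0.0, 0.0, 0.0], [0.0, 0.0, 0.0]]
`accumulate(grad_refs[0], [0.5, 1.0, 4.0])` → gradients = [0.5, 1.0, 4.0]; grad_refs = [[0.5, 1.0, 4.0], [0.5, 1.0, 4.0], [0.5, 1.0, 4.0], [0.5, 1.0, 4.0], [0.5, 1.0, 4.0], [0.5, 1.0, 4.0], [0.5, 1.0, 4.0]]
`accumulate(grad_refs[1], [3.5, 5.0, 1.5])` → gradients = [4.0, 6.0, 5.5]; grad_refs = [[4.0, 6.0, 5.5], [4.0, 6.0, 5.5], [4.0, 6.0, 5.5], [4.0, 6.0, 5.5], [4.0, 6.0, 5.5], [4.0, 6.0, 5.5], [4.0, 6.0, 5.5]]
`print(gradients)` → prints [4.0, 6.0, 5.5]
`print(grad_refs[0] is grad_refs[1])` → prints True

Answer:
[4.0, 6.0, 5.5]
True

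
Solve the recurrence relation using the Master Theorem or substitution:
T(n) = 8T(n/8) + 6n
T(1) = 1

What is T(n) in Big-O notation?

By Master Theorem: a=8, b=8, f(n)=6n. Since log_8(8) = 1 and f(n) = Θ(n^1), Case 2 applies. T(n) = O(n log n).

Answer: O(n log n)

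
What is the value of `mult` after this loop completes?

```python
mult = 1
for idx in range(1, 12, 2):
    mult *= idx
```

Product of 1, 3, 5, ... up to 11
`mult` takes the values: 1 → 3 → 15 → 105 → 945 → 10395

Answer: 10395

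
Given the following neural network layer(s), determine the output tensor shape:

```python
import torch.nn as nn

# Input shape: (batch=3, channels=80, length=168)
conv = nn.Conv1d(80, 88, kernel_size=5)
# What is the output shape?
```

Input: (3, 80, 168) -> Output: (3, 88, 164)

Answer: (3, 88, 164)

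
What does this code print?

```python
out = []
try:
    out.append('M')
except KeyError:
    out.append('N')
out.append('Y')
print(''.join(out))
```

Execution trace: 'M' (try body, no exception) → 'Y' (after the try/except). Output: MY

Answer: MY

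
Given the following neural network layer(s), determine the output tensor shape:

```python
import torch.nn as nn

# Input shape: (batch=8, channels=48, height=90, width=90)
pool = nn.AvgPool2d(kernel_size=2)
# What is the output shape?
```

Input: (8, 48, 90, 90) -> Output: (8, 48, 45, 45)

Answer: (8, 48, 45, 45)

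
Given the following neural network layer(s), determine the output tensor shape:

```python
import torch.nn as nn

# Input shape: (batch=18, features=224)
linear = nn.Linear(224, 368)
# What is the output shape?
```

Input: (18, 224) -> Output: (18, 368)

Answer: (18, 368)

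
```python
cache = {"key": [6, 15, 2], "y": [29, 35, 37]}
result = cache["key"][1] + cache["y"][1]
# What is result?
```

Trace:
`cache = {"key": [6, 15, 2], "y": [29, 35, 37]}` → cache = {'key': [6, 15, 2], 'y': [29, 35, 37]}
`result = cache["key"][1] + cache["y"][1]` → result = 50
So result = 50

Answer: 50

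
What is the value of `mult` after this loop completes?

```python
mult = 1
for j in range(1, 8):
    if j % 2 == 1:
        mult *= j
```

Product of odd numbers 1 to 7
`mult` takes the values: 1 → 3 → 15 → 105

Answer: 105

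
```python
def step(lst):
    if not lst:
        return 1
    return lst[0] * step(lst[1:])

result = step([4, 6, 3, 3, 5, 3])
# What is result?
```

Product over [4, 6, 3, 3, 5, 3] = 4 * 6 * 3 * 3 * 5 * 3 = 3240

Answer: 3240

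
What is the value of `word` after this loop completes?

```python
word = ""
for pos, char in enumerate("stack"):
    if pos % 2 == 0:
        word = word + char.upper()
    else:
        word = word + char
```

Uppercase even positions in 'stack'
`word` takes the values: "" → "S" → "St" → "StA" → "StAc" → "StAcK"

Answer: "StAcK"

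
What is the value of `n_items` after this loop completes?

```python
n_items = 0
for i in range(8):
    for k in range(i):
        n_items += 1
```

Triangle number: 0+1+2+...+7
`n_items` takes the values: 0 → 1 → 2 → 3 → 4 → 5 → 6 → 7 → 8 → 9 → 10 → 11 → 12 → 13 → 14 → 15 → 16 → 17 → 18 → 19 → 20 → 21 → 22 → 23 → 24 → 25 → 26 → 27 → 28

Answer: 28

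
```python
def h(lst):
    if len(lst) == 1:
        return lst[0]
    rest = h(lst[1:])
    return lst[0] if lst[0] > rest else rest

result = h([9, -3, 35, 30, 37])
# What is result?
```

Recursive max over [9, -3, 35, 30, 37] = 37

Answer: 37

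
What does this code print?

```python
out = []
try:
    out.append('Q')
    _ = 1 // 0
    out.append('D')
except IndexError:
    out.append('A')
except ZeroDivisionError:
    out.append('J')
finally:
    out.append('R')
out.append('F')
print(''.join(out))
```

Execution trace: 'Q' (try body) → 'J' (except ZeroDivisionError) → 'R' (finally) → 'F' (after the try/except). Output: QJRF

Answer: QJRF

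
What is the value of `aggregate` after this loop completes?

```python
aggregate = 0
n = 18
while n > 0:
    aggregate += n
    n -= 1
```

Sum 18 down to 1
`aggregate` takes the values: 0 → 18 → 35 → 51 → 66 → 80 → 93 → 105 → 116 → 126 → 135 → 143 → 150 → 156 → 161 → 165 → 168 → 170 → 171

Answer: 171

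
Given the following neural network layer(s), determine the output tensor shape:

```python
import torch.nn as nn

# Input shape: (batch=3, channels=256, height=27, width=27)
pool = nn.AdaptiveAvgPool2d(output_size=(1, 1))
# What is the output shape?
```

Input: (3, 256, 27, 27) -> Output: (3, 256, 1, 1)

Answer: (3, 256, 1, 1)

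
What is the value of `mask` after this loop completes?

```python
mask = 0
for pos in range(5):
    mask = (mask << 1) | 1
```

Build 5 consecutive 1-bits: 0b11111
`mask` takes the values: 0 → 1 → 3 → 7 → 15 → 31

Answer: 31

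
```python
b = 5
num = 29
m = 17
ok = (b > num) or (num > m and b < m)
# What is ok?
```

Trace:
`b = 5` → b = 5
`num = 29` → num = 29
`m = 17` → m = 17
`ok = (b > num) or (num > m and b < m)` → ok = True
So ok = True

Answer: True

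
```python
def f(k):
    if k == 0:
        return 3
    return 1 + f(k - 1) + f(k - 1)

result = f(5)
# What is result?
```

f(k) = 1 + 2·f(k-1), f(0)=3. Closed form: (3+1)·2^5 - 1 = 127.

Answer: 127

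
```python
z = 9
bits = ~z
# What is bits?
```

Trace:
`z = 9` → z = 9
`bits = ~z` → bits = -10
So bits = -10

Answer: -10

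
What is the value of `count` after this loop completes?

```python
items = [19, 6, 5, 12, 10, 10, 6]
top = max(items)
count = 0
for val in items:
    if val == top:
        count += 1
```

Count of max value 19 in [19, 6, 5, 12, 10, 10, 6]
`count` takes the values: 0 → 1

Answer: 1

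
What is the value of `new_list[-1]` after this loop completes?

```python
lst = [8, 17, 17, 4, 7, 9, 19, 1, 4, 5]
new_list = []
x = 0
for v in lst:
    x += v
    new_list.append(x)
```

Cumulative sum ends at 91
`new_list` takes the values: [] → [8] → [8, 25] → [8, 25, 42] → [8, 25, 42, 46] → [8, 25, 42, 46, 53] → [8, 25, 42, 46, 53, 62] → [8, 25, 42, 46, 53, 62, 81] → [8, 25, 42, 46, 53, 62, 81, 82] → [8, 25, 42, 46, 53, 62, 81, 82, 86] → [8, 25, 42, 46, 53, 62, 81, 82, 86, 91]
So `new_list[-1]` = 91

Answer: 91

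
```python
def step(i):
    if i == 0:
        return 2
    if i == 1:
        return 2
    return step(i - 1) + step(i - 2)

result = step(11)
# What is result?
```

Build up from base cases: step(0)=2, step(1)=2, step(2)=4, step(3)=6, step(4)=10, step(5)=16, step(6)=26, ..., step(11)=288

Answer: 288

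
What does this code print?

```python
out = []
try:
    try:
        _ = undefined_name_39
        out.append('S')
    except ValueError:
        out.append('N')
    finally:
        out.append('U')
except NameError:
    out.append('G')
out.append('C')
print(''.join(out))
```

Execution trace: 'U' (finally) → 'G' (outer except NameError) → 'C' (after the try/except). Output: UGC

Answer: UGC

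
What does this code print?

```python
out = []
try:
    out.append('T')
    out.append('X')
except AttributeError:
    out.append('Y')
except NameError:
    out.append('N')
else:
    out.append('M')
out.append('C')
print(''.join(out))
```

Execution trace: 'T' (try body) → 'X' (try body, no exception) → 'M' (else) → 'C' (after the try/except). Output: TXMC

Answer: TXMC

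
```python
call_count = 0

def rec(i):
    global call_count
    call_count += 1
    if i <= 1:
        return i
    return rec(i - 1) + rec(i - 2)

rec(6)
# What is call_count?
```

Calls(i) = 1 + Calls(i-1) + Calls(i-2); Calls(0)=Calls(1)=1. For i=6 this gives 25.

Answer: 25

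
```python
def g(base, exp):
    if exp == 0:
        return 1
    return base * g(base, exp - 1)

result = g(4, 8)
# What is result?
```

g(4, 8) = 4 * 4 * 4 * 4 * 4 * 4 * 4 * 4 = 65536

Answer: 65536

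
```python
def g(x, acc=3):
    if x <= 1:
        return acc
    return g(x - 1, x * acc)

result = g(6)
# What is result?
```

Accumulator trace (n, acc): (6, 3) -> (5, 18) -> (4, 90) -> (3, 360) -> (2, 1080) -> (1, 2160) -> return 2160

Answer: 2160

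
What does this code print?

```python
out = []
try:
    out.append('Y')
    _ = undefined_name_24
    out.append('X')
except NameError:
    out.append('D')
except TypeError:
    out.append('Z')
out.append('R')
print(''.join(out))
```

Execution trace: 'Y' (try body) → 'D' (except NameError) → 'R' (after the try/except). Output: YDR

Answer: YDR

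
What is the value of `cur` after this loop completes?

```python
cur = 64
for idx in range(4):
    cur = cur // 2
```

Halve 4 times: 64 // 2^4 = 4
`cur` takes the values: 64 → 32 → 16 → 8 → 4

Answer: 4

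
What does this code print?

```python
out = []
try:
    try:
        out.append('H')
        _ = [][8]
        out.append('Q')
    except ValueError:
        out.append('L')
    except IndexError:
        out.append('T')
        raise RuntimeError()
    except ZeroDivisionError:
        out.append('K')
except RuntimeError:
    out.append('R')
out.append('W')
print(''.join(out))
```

Execution trace: 'H' (inner try body) → 'T' (inner except IndexError) → 'R' (outer except RuntimeError) → 'W' (after the try/except). Output: HTRW

Answer: HTRW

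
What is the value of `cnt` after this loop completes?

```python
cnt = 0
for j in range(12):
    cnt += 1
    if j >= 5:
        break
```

Loop breaks when j reaches 5, cnt is 6
`cnt` takes the values: 0 → 1 → 2 → 3 → 4 → 5 → 6

Answer: 6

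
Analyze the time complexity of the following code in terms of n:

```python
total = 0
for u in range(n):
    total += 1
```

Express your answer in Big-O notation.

Each loop level contributes: n. Multiplying the contributions gives O(n).

Answer: O(n)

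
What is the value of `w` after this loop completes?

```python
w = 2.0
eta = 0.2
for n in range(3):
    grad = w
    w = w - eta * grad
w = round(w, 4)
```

Gradient descent: w = 2.0 * (1 - 0.2)^3
`w` takes the values: 2.0 → 1.6 → 1.28 → 1.024

Answer: 1.024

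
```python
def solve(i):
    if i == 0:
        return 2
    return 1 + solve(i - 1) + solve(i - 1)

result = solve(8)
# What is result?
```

solve(i) = 1 + 2·solve(i-1), solve(0)=2. Closed form: (2+1)·2^8 - 1 = 767.

Answer: 767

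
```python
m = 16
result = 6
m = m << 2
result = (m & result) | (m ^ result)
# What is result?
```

Trace:
`m = 16` → m = 16
`result = 6` → result = 6
`m = m << 2` → m = 64
`result = (m & result) | (m ^ result)` → result = 70
So result = 70

Answer: 70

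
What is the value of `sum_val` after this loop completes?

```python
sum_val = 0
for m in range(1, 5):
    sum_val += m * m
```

Sum of squares 1² to 4² = 30
`sum_val` takes the values: 0 → 1 → 5 → 14 → 30

Answer: 30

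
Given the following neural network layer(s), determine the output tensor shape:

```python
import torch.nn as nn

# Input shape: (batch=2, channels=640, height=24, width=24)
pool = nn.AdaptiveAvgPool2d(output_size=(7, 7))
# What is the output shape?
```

Input: (2, 640, 24, 24) -> Output: (2, 640, 7, 7)

Answer: (2, 640, 7, 7)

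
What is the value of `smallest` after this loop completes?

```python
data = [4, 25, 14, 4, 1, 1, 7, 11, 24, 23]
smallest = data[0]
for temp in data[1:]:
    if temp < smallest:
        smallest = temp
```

Minimum of [4, 25, 14, 4, 1, 1, 7, 11, 24, 23]
`smallest` takes the values: 4 → 1

Answer: 1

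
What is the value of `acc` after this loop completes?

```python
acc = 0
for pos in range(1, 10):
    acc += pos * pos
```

Sum of squares 1² to 9² = 285
`acc` takes the values: 0 → 1 → 5 → 14 → 30 → 55 → 91 → 140 → 204 → 285

Answer: 285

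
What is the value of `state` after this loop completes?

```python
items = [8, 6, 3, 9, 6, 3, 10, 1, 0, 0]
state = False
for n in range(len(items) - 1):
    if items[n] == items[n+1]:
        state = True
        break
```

Check consecutive duplicates in [8, 6, 3, 9, 6, 3, 10, 1, 0, 0]
`state` takes the values: False → True

Answer: True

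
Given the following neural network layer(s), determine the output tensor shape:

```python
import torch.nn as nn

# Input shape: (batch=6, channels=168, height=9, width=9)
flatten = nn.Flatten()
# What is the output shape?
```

Input: (6, 168, 9, 9) -> Output: (6, 13608)

Answer: (6, 13608)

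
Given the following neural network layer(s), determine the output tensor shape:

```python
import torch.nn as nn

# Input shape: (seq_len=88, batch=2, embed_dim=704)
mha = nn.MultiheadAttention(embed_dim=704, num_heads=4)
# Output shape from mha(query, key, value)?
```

Input: (88, 2, 704) -> Output: (88, 2, 704)

Answer: (88, 2, 704)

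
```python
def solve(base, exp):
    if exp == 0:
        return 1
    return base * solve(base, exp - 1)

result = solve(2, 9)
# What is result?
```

solve(2, 9) = 2 * 2 * 2 * 2 * 2 * 2 * 2 * 2 * 2 = 512

Answer: 512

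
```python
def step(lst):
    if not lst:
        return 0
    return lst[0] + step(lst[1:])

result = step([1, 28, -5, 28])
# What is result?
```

1 + 28 + (-5) + 28 + 0 = 52

Answer: 52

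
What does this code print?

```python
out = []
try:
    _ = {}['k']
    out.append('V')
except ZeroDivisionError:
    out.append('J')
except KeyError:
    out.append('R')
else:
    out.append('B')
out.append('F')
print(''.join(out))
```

Execution trace: 'R' (except KeyError) → 'F' (after the try/except). Output: RF

Answer: RF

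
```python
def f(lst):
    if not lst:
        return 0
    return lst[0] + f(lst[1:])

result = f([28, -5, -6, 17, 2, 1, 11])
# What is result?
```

28 + (-5) + (-6) + 17 + 2 + 1 + 11 + 0 = 48

Answer: 48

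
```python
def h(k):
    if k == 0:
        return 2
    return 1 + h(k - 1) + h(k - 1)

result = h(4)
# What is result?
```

h(k) = 1 + 2·h(k-1), h(0)=2. Closed form: (2+1)·2^4 - 1 = 47.

Answer: 47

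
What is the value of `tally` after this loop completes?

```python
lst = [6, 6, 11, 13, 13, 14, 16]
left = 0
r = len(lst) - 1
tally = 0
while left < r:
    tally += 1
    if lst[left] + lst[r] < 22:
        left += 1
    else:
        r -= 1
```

Steps to find pair summing to 22
`tally` takes the values: 0 → 1 → 2 → 3 → 4 → 5 → 6

Answer: 6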